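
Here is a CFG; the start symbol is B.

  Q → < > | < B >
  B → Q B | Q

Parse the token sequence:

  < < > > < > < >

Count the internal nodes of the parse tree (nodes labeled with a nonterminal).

[B [Q < [B [Q < >]] >] [B [Q < >] [B [Q < >]]]]

8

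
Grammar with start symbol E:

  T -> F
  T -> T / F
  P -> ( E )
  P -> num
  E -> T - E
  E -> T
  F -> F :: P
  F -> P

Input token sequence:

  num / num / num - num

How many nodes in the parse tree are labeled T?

4

[E [T [T [T [F [P num]]] / [F [P num]]] / [F [P num]]] - [E [T [F [P num]]]]]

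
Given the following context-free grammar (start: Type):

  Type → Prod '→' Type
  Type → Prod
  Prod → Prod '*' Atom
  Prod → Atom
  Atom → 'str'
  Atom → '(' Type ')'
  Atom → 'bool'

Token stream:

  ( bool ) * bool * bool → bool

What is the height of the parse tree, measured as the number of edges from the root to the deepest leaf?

8

[Type [Prod [Prod [Prod [Atom ( [Type [Prod [Atom bool]]] )]] * [Atom bool]] * [Atom bool]] → [Type [Prod [Atom bool]]]]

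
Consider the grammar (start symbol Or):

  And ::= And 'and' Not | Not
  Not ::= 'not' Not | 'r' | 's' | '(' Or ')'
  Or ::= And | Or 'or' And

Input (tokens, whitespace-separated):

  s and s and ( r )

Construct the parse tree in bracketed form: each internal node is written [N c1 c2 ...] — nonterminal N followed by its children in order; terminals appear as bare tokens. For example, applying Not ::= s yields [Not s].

[Or [And [And [And [Not s]] and [Not s]] and [Not ( [Or [And [Not r]]] )]]]

Or
And
And and Not
And and Not and Not
Not and Not and Not
s and Not and Not
s and s and Not
s and s and ( Or )
s and s and ( And )
s and s and ( Not )
s and s and ( r )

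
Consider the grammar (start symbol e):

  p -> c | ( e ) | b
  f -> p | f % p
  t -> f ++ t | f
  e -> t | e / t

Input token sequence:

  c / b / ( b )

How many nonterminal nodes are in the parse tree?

[e [e [e [t [f [p c]]]] / [t [f [p b]]]] / [t [f [p ( [e [t [f [p b]]]] )]]]]

16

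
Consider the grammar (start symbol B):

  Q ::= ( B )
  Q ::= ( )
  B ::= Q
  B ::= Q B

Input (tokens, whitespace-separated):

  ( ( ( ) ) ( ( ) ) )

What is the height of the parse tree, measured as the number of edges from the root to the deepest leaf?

[B [Q ( [B [Q ( [B [Q ( )]] )] [B [Q ( [B [Q ( )]] )]]] )]]

7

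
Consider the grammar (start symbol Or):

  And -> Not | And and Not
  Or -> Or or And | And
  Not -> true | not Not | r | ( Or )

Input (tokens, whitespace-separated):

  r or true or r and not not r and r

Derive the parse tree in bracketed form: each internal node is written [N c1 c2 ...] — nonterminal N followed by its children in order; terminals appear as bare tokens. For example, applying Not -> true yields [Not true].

[Or [Or [Or [And [Not r]]] or [And [Not true]]] or [And [And [And [Not r]] and [Not not [Not not [Not r]]]] and [Not r]]]

Or
Or or And
Or or And or And
And or And or And
Not or And or And
r or And or And
r or Not or And
r or true or And
r or true or And and Not
r or true or And and Not and Not
r or true or Not and Not and Not
r or true or r and Not and Not
r or true or r and not Not and Not
r or true or r and not not Not and Not
r or true or r and not not r and Not
r or true or r and not not r and r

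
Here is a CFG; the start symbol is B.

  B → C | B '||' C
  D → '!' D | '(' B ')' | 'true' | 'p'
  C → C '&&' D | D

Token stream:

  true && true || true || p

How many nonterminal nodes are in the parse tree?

11

[B [B [B [C [C [D true]] && [D true]]] || [C [D true]]] || [C [D p]]]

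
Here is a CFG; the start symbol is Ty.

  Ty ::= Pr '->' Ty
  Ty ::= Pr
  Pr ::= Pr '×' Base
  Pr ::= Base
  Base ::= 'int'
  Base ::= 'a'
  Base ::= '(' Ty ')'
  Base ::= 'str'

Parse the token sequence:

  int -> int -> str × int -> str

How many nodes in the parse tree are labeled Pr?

5

[Ty [Pr [Base int]] -> [Ty [Pr [Base int]] -> [Ty [Pr [Pr [Base str]] × [Base int]] -> [Ty [Pr [Base str]]]]]]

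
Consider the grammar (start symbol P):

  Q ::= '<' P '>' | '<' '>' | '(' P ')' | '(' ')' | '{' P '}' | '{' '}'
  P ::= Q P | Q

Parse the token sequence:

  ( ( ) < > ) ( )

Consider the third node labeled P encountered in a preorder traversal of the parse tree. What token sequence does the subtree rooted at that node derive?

< >

[P [Q ( [P [Q ( )] [P [Q < >]]] )] [P [Q ( )]]]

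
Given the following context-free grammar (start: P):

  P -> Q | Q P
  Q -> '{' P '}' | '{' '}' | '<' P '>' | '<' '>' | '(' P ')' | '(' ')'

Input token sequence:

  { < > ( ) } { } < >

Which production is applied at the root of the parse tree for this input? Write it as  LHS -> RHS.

[P [Q { [P [Q < >] [P [Q ( )]]] }] [P [Q { }] [P [Q < >]]]]

P -> Q P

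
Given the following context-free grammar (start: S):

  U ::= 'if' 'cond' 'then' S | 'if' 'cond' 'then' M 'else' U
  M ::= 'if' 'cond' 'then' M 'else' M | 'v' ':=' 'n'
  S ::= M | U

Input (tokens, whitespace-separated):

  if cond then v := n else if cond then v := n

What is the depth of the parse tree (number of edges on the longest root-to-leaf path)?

[S [U if cond then [M v := n] else [U if cond then [S [M v := n]]]]]

5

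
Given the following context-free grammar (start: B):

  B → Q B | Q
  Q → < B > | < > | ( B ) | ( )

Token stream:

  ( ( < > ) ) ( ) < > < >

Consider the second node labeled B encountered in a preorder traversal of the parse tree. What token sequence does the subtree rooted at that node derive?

( < > )

[B [Q ( [B [Q ( [B [Q < >]] )]] )] [B [Q ( )] [B [Q < >] [B [Q < >]]]]]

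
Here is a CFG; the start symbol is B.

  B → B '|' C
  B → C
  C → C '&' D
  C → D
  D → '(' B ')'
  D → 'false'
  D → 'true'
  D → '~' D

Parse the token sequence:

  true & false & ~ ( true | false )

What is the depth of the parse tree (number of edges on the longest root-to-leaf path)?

8

[B [C [C [C [D true]] & [D false]] & [D ~ [D ( [B [B [C [D true]]] | [C [D false]]] )]]]]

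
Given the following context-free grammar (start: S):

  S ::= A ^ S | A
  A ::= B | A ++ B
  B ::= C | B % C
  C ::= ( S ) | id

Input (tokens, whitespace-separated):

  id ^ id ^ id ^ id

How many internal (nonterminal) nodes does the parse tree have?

16

[S [A [B [C id]]] ^ [S [A [B [C id]]] ^ [S [A [B [C id]]] ^ [S [A [B [C id]]]]]]]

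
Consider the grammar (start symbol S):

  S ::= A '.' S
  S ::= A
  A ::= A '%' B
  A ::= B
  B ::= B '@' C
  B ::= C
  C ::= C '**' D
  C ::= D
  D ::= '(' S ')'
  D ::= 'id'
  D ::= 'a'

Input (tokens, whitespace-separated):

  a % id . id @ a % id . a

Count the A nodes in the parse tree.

5

[S [A [A [B [C [D a]]]] % [B [C [D id]]]] . [S [A [A [B [B [C [D id]]] @ [C [D a]]]] % [B [C [D id]]]] . [S [A [B [C [D a]]]]]]]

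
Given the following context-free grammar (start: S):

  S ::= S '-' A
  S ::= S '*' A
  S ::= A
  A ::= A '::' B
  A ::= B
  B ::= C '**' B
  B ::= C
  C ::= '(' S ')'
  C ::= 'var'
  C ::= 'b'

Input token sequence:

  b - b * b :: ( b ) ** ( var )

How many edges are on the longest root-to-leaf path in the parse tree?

9

[S [S [S [A [B [C b]]]] - [A [B [C b]]]] * [A [A [B [C b]]] :: [B [C ( [S [A [B [C b]]]] )] ** [B [C ( [S [A [B [C var]]]] )]]]]]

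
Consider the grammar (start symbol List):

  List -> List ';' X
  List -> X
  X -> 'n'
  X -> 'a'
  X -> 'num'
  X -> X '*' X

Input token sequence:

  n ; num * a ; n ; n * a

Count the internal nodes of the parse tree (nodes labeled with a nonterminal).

[List [List [List [List [X n]] ; [X [X num] * [X a]]] ; [X n]] ; [X [X n] * [X a]]]

12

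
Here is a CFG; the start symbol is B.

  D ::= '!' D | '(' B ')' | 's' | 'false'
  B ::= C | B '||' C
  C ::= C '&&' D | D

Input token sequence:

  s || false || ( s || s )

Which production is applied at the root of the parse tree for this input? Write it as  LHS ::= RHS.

B ::= B '||' C

[B [B [B [C [D s]]] || [C [D false]]] || [C [D ( [B [B [C [D s]]] || [C [D s]]] )]]]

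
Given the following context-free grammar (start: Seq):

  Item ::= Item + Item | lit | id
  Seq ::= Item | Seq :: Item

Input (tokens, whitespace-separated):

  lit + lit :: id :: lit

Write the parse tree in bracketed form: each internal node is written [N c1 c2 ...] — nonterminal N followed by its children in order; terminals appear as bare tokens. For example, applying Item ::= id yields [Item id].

[Seq [Seq [Seq [Item [Item lit] + [Item lit]]] :: [Item id]] :: [Item lit]]

Seq
Seq :: Item
Seq :: Item :: Item
Item :: Item :: Item
Item + Item :: Item :: Item
lit + Item :: Item :: Item
lit + lit :: Item :: Item
lit + lit :: id :: Item
lit + lit :: id :: lit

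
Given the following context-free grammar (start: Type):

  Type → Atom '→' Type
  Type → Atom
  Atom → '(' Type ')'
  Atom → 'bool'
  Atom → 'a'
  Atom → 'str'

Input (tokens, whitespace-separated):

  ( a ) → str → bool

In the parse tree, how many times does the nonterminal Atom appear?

[Type [Atom ( [Type [Atom a]] )] → [Type [Atom str] → [Type [Atom bool]]]]

4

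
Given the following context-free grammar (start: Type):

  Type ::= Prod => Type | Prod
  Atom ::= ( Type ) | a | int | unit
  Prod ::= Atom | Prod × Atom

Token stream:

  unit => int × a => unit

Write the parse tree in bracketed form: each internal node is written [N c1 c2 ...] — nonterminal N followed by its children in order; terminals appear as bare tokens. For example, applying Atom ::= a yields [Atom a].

Type
Prod => Type
Atom => Type
unit => Type
unit => Prod => Type
unit => Prod × Atom => Type
unit => Atom × Atom => Type
unit => int × Atom => Type
unit => int × a => Type
unit => int × a => Prod
unit => int × a => Atom
unit => int × a => unit

[Type [Prod [Atom unit]] => [Type [Prod [Prod [Atom int]] × [Atom a]] => [Type [Prod [Atom unit]]]]]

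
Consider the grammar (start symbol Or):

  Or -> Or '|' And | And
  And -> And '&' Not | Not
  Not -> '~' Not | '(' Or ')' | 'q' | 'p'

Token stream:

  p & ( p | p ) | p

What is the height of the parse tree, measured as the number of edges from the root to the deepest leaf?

[Or [Or [And [And [Not p]] & [Not ( [Or [Or [And [Not p]]] | [And [Not p]]] )]]] | [And [Not p]]]

8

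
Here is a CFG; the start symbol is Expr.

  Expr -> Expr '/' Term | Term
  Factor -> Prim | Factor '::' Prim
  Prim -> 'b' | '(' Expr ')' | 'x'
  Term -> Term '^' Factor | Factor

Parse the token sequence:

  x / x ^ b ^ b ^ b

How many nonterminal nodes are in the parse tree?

17

[Expr [Expr [Term [Factor [Prim x]]]] / [Term [Term [Term [Term [Factor [Prim x]]] ^ [Factor [Prim b]]] ^ [Factor [Prim b]]] ^ [Factor [Prim b]]]]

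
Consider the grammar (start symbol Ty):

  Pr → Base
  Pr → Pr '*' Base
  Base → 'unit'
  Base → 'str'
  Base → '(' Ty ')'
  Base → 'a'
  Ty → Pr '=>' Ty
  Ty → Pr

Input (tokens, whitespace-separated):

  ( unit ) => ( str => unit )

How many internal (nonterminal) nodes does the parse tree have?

15

[Ty [Pr [Base ( [Ty [Pr [Base unit]]] )]] => [Ty [Pr [Base ( [Ty [Pr [Base str]] => [Ty [Pr [Base unit]]]] )]]]]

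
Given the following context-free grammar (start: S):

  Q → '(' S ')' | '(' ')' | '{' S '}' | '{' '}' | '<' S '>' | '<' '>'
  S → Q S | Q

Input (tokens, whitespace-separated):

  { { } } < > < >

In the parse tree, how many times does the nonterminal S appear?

[S [Q { [S [Q { }]] }] [S [Q < >] [S [Q < >]]]]

4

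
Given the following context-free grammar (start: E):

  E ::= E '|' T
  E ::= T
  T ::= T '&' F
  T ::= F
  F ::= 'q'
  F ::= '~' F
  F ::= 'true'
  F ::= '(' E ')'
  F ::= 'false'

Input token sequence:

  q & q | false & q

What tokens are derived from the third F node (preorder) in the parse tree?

[E [E [T [T [F q]] & [F q]]] | [T [T [F false]] & [F q]]]

false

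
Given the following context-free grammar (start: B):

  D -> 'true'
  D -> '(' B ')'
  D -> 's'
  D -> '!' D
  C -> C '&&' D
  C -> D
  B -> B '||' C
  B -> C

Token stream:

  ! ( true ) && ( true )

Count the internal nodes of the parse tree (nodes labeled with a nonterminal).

12

[B [C [C [D ! [D ( [B [C [D true]]] )]]] && [D ( [B [C [D true]]] )]]]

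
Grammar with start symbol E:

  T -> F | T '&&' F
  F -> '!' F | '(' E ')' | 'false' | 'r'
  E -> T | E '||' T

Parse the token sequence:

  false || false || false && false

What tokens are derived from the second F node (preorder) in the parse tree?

false

[E [E [E [T [F false]]] || [T [F false]]] || [T [T [F false]] && [F false]]]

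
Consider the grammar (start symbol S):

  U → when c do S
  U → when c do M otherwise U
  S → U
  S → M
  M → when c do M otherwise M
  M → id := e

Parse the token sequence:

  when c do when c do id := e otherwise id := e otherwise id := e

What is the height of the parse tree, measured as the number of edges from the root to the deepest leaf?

[S [M when c do [M when c do [M id := e] otherwise [M id := e]] otherwise [M id := e]]]

4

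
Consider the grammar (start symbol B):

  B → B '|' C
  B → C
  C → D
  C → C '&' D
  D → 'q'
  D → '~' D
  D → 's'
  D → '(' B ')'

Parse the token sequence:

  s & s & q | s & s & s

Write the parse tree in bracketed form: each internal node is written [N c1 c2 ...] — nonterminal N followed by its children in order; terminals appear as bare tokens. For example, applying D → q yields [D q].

[B [B [C [C [C [D s]] & [D s]] & [D q]]] | [C [C [C [D s]] & [D s]] & [D s]]]

B
B | C
C | C
C & D | C
C & D & D | C
D & D & D | C
s & D & D | C
s & s & D | C
s & s & q | C
s & s & q | C & D
s & s & q | C & D & D
s & s & q | D & D & D
s & s & q | s & D & D
s & s & q | s & s & D
s & s & q | s & s & s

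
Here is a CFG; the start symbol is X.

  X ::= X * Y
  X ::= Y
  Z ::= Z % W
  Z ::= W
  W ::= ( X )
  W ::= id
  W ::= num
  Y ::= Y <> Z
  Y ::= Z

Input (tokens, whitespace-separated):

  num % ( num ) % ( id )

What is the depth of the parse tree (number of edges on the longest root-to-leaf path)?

9

[X [Y [Z [Z [Z [W num]] % [W ( [X [Y [Z [W num]]]] )]] % [W ( [X [Y [Z [W id]]]] )]]]]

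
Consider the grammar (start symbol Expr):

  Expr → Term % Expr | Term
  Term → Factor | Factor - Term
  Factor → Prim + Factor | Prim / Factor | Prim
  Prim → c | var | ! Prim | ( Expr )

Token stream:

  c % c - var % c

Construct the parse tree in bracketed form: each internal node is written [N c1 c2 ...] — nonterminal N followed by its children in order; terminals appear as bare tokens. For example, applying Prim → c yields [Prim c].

[Expr [Term [Factor [Prim c]]] % [Expr [Term [Factor [Prim c]] - [Term [Factor [Prim var]]]] % [Expr [Term [Factor [Prim c]]]]]]

Expr
Term % Expr
Factor % Expr
Prim % Expr
c % Expr
c % Term % Expr
c % Factor - Term % Expr
c % Prim - Term % Expr
c % c - Term % Expr
c % c - Factor % Expr
c % c - Prim % Expr
c % c - var % Expr
c % c - var % Term
c % c - var % Factor
c % c - var % Prim
c % c - var % c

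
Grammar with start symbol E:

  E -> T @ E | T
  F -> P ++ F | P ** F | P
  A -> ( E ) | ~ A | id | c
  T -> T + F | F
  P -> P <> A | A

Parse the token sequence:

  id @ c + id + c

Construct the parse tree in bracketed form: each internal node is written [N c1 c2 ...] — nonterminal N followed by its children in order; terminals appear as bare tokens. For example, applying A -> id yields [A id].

E
T @ E
F @ E
P @ E
A @ E
id @ E
id @ T
id @ T + F
id @ T + F + F
id @ F + F + F
id @ P + F + F
id @ A + F + F
id @ c + F + F
id @ c + P + F
id @ c + A + F
id @ c + id + F
id @ c + id + P
id @ c + id + A
id @ c + id + c

[E [T [F [P [A id]]]] @ [E [T [T [T [F [P [A c]]]] + [F [P [A id]]]] + [F [P [A c]]]]]]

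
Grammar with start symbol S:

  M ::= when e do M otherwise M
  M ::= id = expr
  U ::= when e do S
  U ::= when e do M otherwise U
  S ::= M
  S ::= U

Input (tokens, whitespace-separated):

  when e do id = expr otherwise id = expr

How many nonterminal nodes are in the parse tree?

[S [M when e do [M id = expr] otherwise [M id = expr]]]

4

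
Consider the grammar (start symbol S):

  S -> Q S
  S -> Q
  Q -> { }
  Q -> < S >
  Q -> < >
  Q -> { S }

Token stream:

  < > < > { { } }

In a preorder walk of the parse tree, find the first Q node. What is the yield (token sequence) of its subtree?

[S [Q < >] [S [Q < >] [S [Q { [S [Q { }]] }]]]]

< >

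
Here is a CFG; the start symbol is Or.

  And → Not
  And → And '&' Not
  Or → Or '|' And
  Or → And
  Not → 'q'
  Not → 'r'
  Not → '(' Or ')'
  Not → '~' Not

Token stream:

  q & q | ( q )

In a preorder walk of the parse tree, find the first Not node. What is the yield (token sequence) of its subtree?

q

[Or [Or [And [And [Not q]] & [Not q]]] | [And [Not ( [Or [And [Not q]]] )]]]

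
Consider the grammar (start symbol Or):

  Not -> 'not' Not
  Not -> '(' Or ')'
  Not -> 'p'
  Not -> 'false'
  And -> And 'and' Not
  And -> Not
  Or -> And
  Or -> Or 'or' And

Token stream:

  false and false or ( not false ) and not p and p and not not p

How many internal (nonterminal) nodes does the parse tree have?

[Or [Or [And [And [Not false]] and [Not false]]] or [And [And [And [And [Not ( [Or [And [Not not [Not false]]]] )]] and [Not not [Not p]]] and [Not p]] and [Not not [Not not [Not p]]]]]

21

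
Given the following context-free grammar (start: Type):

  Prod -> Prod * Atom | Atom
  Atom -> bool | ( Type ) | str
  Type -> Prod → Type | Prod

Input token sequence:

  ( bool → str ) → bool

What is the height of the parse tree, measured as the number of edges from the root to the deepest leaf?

7

[Type [Prod [Atom ( [Type [Prod [Atom bool]] → [Type [Prod [Atom str]]]] )]] → [Type [Prod [Atom bool]]]]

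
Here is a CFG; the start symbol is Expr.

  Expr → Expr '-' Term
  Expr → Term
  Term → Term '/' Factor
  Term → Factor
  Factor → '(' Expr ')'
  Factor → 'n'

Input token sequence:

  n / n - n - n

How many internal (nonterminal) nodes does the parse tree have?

11

[Expr [Expr [Expr [Term [Term [Factor n]] / [Factor n]]] - [Term [Factor n]]] - [Term [Factor n]]]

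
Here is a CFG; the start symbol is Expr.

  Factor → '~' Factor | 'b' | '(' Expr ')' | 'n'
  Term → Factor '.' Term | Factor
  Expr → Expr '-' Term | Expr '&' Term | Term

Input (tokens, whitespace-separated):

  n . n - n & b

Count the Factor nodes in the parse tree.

4

[Expr [Expr [Expr [Term [Factor n] . [Term [Factor n]]]] - [Term [Factor n]]] & [Term [Factor b]]]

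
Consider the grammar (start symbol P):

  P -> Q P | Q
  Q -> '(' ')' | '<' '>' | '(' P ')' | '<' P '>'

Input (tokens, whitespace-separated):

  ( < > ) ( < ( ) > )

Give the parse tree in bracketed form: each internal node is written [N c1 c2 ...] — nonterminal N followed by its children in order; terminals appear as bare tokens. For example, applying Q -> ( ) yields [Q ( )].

P
Q P
( P ) P
( Q ) P
( < > ) P
( < > ) Q
( < > ) ( P )
( < > ) ( Q )
( < > ) ( < P > )
( < > ) ( < Q > )
( < > ) ( < ( ) > )

[P [Q ( [P [Q < >]] )] [P [Q ( [P [Q < [P [Q ( )]] >]] )]]]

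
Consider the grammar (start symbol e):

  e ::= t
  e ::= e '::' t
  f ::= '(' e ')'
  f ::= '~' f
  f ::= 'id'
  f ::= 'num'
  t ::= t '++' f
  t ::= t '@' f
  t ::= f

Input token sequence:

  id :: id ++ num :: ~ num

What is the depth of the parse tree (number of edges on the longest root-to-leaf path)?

[e [e [e [t [f id]]] :: [t [t [f id]] ++ [f num]]] :: [t [f ~ [f num]]]]

5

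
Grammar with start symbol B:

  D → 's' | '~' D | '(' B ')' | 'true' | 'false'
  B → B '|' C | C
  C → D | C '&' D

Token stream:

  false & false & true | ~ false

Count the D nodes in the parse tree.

5

[B [B [C [C [C [D false]] & [D false]] & [D true]]] | [C [D ~ [D false]]]]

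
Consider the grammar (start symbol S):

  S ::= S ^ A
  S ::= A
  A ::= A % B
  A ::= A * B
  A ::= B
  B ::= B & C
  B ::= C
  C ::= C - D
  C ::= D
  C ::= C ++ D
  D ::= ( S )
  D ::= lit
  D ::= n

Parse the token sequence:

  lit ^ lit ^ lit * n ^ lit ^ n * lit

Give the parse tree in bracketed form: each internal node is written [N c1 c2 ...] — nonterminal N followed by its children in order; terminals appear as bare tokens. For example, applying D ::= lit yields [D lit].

[S [S [S [S [S [A [B [C [D lit]]]]] ^ [A [B [C [D lit]]]]] ^ [A [A [B [C [D lit]]]] * [B [C [D n]]]]] ^ [A [B [C [D lit]]]]] ^ [A [A [B [C [D n]]]] * [B [C [D lit]]]]]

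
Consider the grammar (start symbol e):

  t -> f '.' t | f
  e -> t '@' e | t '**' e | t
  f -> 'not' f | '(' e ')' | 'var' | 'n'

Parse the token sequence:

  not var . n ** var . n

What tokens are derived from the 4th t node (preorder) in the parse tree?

n

[e [t [f not [f var]] . [t [f n]]] ** [e [t [f var] . [t [f n]]]]]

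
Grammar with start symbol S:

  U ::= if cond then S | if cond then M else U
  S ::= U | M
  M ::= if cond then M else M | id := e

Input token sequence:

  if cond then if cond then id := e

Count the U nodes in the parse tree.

2

[S [U if cond then [S [U if cond then [S [M id := e]]]]]]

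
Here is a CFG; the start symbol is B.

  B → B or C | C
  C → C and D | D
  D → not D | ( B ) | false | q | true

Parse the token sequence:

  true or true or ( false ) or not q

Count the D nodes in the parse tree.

[B [B [B [B [C [D true]]] or [C [D true]]] or [C [D ( [B [C [D false]]] )]]] or [C [D not [D q]]]]

6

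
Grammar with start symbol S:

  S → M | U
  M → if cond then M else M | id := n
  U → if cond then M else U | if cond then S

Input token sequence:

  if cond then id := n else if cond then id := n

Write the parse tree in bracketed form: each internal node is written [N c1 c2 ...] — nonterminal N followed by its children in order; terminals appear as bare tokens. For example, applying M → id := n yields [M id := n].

[S [U if cond then [M id := n] else [U if cond then [S [M id := n]]]]]

S
U
if cond then M else U
if cond then id := n else U
if cond then id := n else if cond then S
if cond then id := n else if cond then M
if cond then id := n else if cond then id := n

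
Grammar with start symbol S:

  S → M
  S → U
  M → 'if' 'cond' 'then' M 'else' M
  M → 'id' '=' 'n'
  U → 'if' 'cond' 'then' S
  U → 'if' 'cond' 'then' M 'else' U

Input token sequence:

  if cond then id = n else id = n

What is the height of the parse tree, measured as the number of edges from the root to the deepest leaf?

[S [M if cond then [M id = n] else [M id = n]]]

3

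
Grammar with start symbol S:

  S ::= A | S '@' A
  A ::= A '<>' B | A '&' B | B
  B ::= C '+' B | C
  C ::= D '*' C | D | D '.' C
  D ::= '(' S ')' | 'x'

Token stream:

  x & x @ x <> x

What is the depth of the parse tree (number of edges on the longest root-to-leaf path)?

[S [S [A [A [B [C [D x]]]] & [B [C [D x]]]]] @ [A [A [B [C [D x]]]] <> [B [C [D x]]]]]

7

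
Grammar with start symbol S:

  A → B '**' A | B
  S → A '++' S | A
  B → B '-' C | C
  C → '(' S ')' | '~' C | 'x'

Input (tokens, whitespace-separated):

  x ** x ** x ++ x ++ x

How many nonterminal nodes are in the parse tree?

18

[S [A [B [C x]] ** [A [B [C x]] ** [A [B [C x]]]]] ++ [S [A [B [C x]]] ++ [S [A [B [C x]]]]]]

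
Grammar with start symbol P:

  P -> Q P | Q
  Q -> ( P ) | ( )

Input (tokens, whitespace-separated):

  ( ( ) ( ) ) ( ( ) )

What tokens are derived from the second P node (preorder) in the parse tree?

[P [Q ( [P [Q ( )] [P [Q ( )]]] )] [P [Q ( [P [Q ( )]] )]]]

( ) ( )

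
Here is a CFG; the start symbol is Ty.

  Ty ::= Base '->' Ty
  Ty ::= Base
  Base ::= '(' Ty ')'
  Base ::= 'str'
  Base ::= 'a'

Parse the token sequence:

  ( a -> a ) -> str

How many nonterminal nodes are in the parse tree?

8

[Ty [Base ( [Ty [Base a] -> [Ty [Base a]]] )] -> [Ty [Base str]]]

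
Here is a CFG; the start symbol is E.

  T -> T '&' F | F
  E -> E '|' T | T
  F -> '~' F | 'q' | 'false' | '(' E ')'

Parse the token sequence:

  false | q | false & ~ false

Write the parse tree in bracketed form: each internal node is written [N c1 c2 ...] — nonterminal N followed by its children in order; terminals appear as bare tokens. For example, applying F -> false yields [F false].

E
E | T
E | T | T
T | T | T
F | T | T
false | T | T
false | F | T
false | q | T
false | q | T & F
false | q | F & F
false | q | false & F
false | q | false & ~ F
false | q | false & ~ false

[E [E [E [T [F false]]] | [T [F q]]] | [T [T [F false]] & [F ~ [F false]]]]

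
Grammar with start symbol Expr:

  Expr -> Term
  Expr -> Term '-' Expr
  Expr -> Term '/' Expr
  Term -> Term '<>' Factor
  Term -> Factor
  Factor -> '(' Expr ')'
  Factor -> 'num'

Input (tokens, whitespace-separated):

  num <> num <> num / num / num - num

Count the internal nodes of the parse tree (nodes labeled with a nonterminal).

16

[Expr [Term [Term [Term [Factor num]] <> [Factor num]] <> [Factor num]] / [Expr [Term [Factor num]] / [Expr [Term [Factor num]] - [Expr [Term [Factor num]]]]]]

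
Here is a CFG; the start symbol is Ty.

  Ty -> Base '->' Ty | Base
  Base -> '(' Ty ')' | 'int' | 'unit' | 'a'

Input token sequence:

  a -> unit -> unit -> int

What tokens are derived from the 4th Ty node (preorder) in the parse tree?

int

[Ty [Base a] -> [Ty [Base unit] -> [Ty [Base unit] -> [Ty [Base int]]]]]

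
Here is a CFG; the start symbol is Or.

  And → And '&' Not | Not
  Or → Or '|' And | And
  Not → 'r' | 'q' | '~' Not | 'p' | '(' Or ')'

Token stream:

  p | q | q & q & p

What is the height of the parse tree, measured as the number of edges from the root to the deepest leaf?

5

[Or [Or [Or [And [Not p]]] | [And [Not q]]] | [And [And [And [Not q]] & [Not q]] & [Not p]]]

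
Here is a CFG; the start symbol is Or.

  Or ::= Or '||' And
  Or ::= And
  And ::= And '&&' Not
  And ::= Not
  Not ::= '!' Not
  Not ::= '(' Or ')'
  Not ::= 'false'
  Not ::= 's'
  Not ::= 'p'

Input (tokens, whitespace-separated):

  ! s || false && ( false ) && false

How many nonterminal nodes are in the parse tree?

[Or [Or [And [Not ! [Not s]]]] || [And [And [And [Not false]] && [Not ( [Or [And [Not false]]] )]] && [Not false]]]

14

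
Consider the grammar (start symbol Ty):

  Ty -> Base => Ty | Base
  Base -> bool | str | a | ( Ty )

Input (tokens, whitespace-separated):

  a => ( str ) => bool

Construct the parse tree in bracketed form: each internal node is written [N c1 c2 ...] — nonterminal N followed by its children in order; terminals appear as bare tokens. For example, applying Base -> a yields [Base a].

Ty
Base => Ty
a => Ty
a => Base => Ty
a => ( Ty ) => Ty
a => ( Base ) => Ty
a => ( str ) => Ty
a => ( str ) => Base
a => ( str ) => bool

[Ty [Base a] => [Ty [Base ( [Ty [Base str]] )] => [Ty [Base bool]]]]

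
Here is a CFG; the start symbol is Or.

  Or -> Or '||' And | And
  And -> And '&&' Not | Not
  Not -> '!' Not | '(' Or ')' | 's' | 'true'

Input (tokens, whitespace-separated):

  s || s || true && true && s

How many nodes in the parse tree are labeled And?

[Or [Or [Or [And [Not s]]] || [And [Not s]]] || [And [And [And [Not true]] && [Not true]] && [Not s]]]

5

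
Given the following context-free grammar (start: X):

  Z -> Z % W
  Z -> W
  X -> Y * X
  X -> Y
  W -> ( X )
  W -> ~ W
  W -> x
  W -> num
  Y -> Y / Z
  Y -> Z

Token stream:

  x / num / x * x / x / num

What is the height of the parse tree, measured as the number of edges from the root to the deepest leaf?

7

[X [Y [Y [Y [Z [W x]]] / [Z [W num]]] / [Z [W x]]] * [X [Y [Y [Y [Z [W x]]] / [Z [W x]]] / [Z [W num]]]]]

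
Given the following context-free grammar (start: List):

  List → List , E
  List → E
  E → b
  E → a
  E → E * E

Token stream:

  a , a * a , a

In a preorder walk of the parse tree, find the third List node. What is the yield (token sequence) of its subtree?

a

[List [List [List [E a]] , [E [E a] * [E a]]] , [E a]]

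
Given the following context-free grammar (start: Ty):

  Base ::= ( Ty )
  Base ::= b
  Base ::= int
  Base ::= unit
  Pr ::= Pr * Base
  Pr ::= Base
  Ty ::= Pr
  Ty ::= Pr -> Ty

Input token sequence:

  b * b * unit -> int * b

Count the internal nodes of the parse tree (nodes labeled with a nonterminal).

[Ty [Pr [Pr [Pr [Base b]] * [Base b]] * [Base unit]] -> [Ty [Pr [Pr [Base int]] * [Base b]]]]

12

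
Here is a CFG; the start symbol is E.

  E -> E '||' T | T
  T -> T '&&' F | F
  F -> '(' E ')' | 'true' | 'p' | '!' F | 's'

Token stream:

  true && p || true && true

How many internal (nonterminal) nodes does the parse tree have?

[E [E [T [T [F true]] && [F p]]] || [T [T [F true]] && [F true]]]

10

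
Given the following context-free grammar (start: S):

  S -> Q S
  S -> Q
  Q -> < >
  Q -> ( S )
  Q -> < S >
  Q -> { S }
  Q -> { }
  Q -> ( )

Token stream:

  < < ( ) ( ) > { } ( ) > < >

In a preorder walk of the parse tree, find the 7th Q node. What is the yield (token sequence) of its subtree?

[S [Q < [S [Q < [S [Q ( )] [S [Q ( )]]] >] [S [Q { }] [S [Q ( )]]]] >] [S [Q < >]]]

< >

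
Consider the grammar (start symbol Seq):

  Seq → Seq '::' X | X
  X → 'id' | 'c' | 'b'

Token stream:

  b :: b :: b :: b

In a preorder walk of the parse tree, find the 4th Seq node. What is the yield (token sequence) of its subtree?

[Seq [Seq [Seq [Seq [X b]] :: [X b]] :: [X b]] :: [X b]]

b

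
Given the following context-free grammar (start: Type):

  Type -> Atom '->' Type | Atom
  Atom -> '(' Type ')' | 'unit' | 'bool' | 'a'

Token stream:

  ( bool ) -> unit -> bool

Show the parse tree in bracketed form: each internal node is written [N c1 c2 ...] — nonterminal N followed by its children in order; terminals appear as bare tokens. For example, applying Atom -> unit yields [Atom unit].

[Type [Atom ( [Type [Atom bool]] )] -> [Type [Atom unit] -> [Type [Atom bool]]]]

Type
Atom -> Type
( Type ) -> Type
( Atom ) -> Type
( bool ) -> Type
( bool ) -> Atom -> Type
( bool ) -> unit -> Type
( bool ) -> unit -> Atom
( bool ) -> unit -> bool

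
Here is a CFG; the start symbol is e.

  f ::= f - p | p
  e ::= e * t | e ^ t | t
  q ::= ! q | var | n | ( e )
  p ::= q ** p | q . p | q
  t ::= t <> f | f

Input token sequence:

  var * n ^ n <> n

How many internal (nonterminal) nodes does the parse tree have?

[e [e [e [t [f [p [q var]]]]] * [t [f [p [q n]]]]] ^ [t [t [f [p [q n]]]] <> [f [p [q n]]]]]

19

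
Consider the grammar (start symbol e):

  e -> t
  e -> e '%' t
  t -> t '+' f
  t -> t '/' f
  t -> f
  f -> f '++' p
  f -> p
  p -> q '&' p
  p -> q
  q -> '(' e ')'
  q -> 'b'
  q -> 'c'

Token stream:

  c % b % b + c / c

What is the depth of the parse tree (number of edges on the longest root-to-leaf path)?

[e [e [e [t [f [p [q c]]]]] % [t [f [p [q b]]]]] % [t [t [t [f [p [q b]]]] + [f [p [q c]]]] / [f [p [q c]]]]]

7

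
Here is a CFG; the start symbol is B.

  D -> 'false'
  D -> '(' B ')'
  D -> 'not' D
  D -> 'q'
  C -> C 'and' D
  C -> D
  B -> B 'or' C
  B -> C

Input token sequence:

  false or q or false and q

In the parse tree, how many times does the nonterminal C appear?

[B [B [B [C [D false]]] or [C [D q]]] or [C [C [D false]] and [D q]]]

4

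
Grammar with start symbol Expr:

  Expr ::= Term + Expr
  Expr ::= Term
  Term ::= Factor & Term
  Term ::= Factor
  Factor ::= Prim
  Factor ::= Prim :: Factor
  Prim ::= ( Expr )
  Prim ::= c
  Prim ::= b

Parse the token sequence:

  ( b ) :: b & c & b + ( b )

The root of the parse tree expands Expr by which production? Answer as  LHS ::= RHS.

Expr ::= Term + Expr

[Expr [Term [Factor [Prim ( [Expr [Term [Factor [Prim b]]]] )] :: [Factor [Prim b]]] & [Term [Factor [Prim c]] & [Term [Factor [Prim b]]]]] + [Expr [Term [Factor [Prim ( [Expr [Term [Factor [Prim b]]]] )]]]]]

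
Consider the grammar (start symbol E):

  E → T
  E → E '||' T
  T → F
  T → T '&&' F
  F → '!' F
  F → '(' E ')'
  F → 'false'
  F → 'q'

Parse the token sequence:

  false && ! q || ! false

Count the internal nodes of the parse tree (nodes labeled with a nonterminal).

[E [E [T [T [F false]] && [F ! [F q]]]] || [T [F ! [F false]]]]

10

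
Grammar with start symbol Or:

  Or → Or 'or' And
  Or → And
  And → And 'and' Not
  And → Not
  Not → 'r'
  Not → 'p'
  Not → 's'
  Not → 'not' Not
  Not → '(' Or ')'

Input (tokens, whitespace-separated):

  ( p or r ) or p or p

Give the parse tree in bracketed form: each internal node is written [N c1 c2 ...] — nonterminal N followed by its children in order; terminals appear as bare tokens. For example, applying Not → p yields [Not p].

Or
Or or And
Or or And or And
And or And or And
Not or And or And
( Or ) or And or And
( Or or And ) or And or And
( And or And ) or And or And
( Not or And ) or And or And
( p or And ) or And or And
( p or Not ) or And or And
( p or r ) or And or And
( p or r ) or Not or And
( p or r ) or p or And
( p or r ) or p or Not
( p or r ) or p or p

[Or [Or [Or [And [Not ( [Or [Or [And [Not p]]] or [And [Not r]]] )]]] or [And [Not p]]] or [And [Not p]]]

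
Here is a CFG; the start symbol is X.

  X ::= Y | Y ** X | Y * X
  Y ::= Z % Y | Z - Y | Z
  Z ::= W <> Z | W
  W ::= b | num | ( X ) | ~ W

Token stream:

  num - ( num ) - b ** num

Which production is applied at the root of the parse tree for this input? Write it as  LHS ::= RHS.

[X [Y [Z [W num]] - [Y [Z [W ( [X [Y [Z [W num]]]] )]] - [Y [Z [W b]]]]] ** [X [Y [Z [W num]]]]]

X ::= Y ** X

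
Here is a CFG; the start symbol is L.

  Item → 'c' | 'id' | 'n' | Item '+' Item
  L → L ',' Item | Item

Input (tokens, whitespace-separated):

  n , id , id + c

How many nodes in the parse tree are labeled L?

[L [L [L [Item n]] , [Item id]] , [Item [Item id] + [Item c]]]

3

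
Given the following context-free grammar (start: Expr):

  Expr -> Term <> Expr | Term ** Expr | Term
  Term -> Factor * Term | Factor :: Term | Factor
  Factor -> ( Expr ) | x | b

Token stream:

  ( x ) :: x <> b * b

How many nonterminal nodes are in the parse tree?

[Expr [Term [Factor ( [Expr [Term [Factor x]]] )] :: [Term [Factor x]]] <> [Expr [Term [Factor b] * [Term [Factor b]]]]]

13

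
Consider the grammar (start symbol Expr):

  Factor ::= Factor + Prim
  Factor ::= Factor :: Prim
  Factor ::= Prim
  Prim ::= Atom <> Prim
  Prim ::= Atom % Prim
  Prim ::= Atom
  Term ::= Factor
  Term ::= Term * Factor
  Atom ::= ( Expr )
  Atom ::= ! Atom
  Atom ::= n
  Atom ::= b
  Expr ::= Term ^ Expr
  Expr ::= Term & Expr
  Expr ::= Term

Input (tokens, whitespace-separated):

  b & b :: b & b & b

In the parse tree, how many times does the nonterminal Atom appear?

[Expr [Term [Factor [Prim [Atom b]]]] & [Expr [Term [Factor [Factor [Prim [Atom b]]] :: [Prim [Atom b]]]] & [Expr [Term [Factor [Prim [Atom b]]]] & [Expr [Term [Factor [Prim [Atom b]]]]]]]]

5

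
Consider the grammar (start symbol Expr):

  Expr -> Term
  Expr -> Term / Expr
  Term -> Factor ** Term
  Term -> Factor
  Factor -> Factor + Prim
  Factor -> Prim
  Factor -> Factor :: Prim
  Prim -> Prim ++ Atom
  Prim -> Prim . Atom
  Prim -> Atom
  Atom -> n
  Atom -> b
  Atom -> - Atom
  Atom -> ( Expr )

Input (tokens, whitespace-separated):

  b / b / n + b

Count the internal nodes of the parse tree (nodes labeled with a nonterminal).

18

[Expr [Term [Factor [Prim [Atom b]]]] / [Expr [Term [Factor [Prim [Atom b]]]] / [Expr [Term [Factor [Factor [Prim [Atom n]]] + [Prim [Atom b]]]]]]]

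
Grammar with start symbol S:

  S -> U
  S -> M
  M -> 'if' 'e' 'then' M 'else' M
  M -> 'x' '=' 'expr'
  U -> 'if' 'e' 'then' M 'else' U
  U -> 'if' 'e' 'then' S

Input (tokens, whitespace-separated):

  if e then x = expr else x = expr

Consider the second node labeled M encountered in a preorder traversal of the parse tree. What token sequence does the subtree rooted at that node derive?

x = expr

[S [M if e then [M x = expr] else [M x = expr]]]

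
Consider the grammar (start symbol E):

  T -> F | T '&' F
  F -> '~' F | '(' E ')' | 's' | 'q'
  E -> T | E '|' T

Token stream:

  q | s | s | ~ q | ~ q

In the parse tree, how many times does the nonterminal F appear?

7

[E [E [E [E [E [T [F q]]] | [T [F s]]] | [T [F s]]] | [T [F ~ [F q]]]] | [T [F ~ [F q]]]]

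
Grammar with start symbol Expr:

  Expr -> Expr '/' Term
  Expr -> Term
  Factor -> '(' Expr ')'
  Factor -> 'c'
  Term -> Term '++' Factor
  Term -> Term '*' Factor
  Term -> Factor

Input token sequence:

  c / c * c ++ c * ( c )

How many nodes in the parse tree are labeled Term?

[Expr [Expr [Term [Factor c]]] / [Term [Term [Term [Term [Factor c]] * [Factor c]] ++ [Factor c]] * [Factor ( [Expr [Term [Factor c]]] )]]]

6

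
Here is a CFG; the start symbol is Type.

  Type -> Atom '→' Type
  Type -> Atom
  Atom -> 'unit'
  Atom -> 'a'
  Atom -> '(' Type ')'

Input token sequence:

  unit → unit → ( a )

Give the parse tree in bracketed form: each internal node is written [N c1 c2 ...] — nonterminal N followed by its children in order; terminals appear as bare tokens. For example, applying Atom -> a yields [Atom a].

Type
Atom → Type
unit → Type
unit → Atom → Type
unit → unit → Type
unit → unit → Atom
unit → unit → ( Type )
unit → unit → ( Atom )
unit → unit → ( a )

[Type [Atom unit] → [Type [Atom unit] → [Type [Atom ( [Type [Atom a]] )]]]]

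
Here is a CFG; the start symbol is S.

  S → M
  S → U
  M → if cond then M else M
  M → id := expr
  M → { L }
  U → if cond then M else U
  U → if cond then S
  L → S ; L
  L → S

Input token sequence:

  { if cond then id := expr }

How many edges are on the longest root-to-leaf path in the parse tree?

[S [M { [L [S [U if cond then [S [M id := expr]]]]] }]]

7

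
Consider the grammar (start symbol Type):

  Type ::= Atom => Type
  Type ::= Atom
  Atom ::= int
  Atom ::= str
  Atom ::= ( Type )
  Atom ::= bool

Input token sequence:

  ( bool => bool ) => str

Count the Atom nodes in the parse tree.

[Type [Atom ( [Type [Atom bool] => [Type [Atom bool]]] )] => [Type [Atom str]]]

4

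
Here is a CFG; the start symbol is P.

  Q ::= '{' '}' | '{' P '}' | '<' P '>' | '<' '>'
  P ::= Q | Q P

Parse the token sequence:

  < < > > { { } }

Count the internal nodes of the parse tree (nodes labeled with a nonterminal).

8

[P [Q < [P [Q < >]] >] [P [Q { [P [Q { }]] }]]]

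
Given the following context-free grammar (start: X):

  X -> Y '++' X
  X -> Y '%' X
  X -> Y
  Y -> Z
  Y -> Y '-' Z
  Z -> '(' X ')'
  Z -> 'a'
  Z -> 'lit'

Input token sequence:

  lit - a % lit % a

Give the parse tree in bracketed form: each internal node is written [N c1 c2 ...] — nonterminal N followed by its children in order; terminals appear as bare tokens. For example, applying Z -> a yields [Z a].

[X [Y [Y [Z lit]] - [Z a]] % [X [Y [Z lit]] % [X [Y [Z a]]]]]

X
Y % X
Y - Z % X
Z - Z % X
lit - Z % X
lit - a % X
lit - a % Y % X
lit - a % Z % X
lit - a % lit % X
lit - a % lit % Y
lit - a % lit % Z
lit - a % lit % a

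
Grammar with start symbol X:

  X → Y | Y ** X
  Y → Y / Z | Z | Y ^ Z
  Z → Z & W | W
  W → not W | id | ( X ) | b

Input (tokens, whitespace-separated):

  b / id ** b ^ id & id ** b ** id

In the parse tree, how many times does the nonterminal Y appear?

[X [Y [Y [Z [W b]]] / [Z [W id]]] ** [X [Y [Y [Z [W b]]] ^ [Z [Z [W id]] & [W id]]] ** [X [Y [Z [W b]]] ** [X [Y [Z [W id]]]]]]]

6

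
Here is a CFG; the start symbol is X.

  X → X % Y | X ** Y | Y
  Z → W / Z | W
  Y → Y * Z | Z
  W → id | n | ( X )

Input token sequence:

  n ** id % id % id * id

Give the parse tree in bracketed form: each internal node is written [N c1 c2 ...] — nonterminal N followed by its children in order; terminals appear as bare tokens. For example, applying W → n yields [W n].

X
X % Y
X % Y % Y
X ** Y % Y % Y
Y ** Y % Y % Y
Z ** Y % Y % Y
W ** Y % Y % Y
n ** Y % Y % Y
n ** Z % Y % Y
n ** W % Y % Y
n ** id % Y % Y
n ** id % Z % Y
n ** id % W % Y
n ** id % id % Y
n ** id % id % Y * Z
n ** id % id % Z * Z
n ** id % id % W * Z
n ** id % id % id * Z
n ** id % id % id * W
n ** id % id % id * id

[X [X [X [X [Y [Z [W n]]]] ** [Y [Z [W id]]]] % [Y [Z [W id]]]] % [Y [Y [Z [W id]]] * [Z [W id]]]]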